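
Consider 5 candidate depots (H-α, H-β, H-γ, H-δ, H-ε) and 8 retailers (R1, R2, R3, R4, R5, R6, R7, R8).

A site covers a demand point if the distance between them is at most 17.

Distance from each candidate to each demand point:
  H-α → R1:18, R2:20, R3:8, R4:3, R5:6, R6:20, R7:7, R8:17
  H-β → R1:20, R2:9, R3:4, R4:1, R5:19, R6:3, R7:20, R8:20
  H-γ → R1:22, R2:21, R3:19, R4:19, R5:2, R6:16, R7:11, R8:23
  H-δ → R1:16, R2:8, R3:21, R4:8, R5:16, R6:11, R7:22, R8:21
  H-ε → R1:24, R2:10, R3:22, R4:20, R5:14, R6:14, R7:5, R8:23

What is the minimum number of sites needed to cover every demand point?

Coverage sets (demand points within 17 of each site):
  H-α: {R3, R4, R5, R7, R8}
  H-β: {R2, R3, R4, R6}
  H-γ: {R5, R6, R7}
  H-δ: {R1, R2, R4, R5, R6}
  H-ε: {R2, R5, R6, R7}
No single site covers all 8 demand points.
But {H-α, H-δ} covers everything, so the minimum is 2.

2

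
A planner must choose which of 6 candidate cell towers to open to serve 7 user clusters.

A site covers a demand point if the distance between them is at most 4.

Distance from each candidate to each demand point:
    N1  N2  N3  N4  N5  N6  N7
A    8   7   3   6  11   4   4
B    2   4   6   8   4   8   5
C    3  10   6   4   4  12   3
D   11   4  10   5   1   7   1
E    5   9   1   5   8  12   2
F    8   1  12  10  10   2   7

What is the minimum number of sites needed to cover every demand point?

3

Coverage sets (demand points within 4 of each site):
  A: {N3, N6, N7}
  B: {N1, N2, N5}
  C: {N1, N4, N5, N7}
  D: {N2, N5, N7}
  E: {N3, N7}
  F: {N2, N6}
No 2 sites suffice: every size-2 union leaves at least one demand point uncovered.
But {A, B, C} covers everything, so the minimum is 3.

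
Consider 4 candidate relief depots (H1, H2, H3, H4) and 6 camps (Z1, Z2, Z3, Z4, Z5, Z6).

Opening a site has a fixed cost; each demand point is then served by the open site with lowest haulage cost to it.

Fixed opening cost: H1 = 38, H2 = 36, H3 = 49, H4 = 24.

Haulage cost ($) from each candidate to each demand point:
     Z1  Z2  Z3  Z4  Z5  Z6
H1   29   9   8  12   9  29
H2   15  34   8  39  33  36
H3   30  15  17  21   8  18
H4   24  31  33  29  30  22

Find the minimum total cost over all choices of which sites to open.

Open {H1}: assign each demand point to its cheapest open site.
  Z1→H1 29, Z2→H1 9, Z3→H1 8, Z4→H1 12, Z5→H1 9, Z6→H1 29
  haulage cost 96, fixed 38 → total 134.
Compare {H1, H4}: haulage cost 84 + fixed 62 = 146.
Compare {H1, H2}: haulage cost 82 + fixed 74 = 156.
Compare {H3}: haulage cost 109 + fixed 49 = 158.
All other subsets cost ≥ 146. Minimum total cost: 134.

134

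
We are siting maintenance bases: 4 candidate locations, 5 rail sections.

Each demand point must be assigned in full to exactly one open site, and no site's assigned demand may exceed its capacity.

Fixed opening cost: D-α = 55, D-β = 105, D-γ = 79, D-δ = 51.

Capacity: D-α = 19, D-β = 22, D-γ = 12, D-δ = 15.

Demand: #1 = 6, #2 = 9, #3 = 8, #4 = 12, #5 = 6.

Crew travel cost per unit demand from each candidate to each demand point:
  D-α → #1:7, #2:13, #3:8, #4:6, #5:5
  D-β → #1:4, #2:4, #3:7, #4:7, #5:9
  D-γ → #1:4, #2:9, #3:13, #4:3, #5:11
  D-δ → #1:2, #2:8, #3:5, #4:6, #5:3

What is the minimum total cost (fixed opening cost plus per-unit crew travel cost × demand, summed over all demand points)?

Open {D-β, D-γ, D-δ}; cheapest assignment that respects the capacities:
  D-β (cap 22, load 15): #1, #2 — cost 6×4 + 9×4 = 60
  D-γ (cap 12, load 12): #4 — cost 12×3 = 36
  D-δ (cap 15, load 14): #3, #5 — cost 8×5 + 6×3 = 58
  Shipping 154, fixed 235 → total 389.
  Any other capacity-feasible assignment to {D-β, D-γ, D-δ} ships for at least 154.
Compare {D-α, D-γ, D-δ}: its best feasible assignment gives total 399.
Compare {D-α, D-β, D-δ}: its best feasible assignment gives total 401.
Every other set of open sites that can feasibly serve all demand totals ≥ 399 even under its best assignment. Minimum: 389.

389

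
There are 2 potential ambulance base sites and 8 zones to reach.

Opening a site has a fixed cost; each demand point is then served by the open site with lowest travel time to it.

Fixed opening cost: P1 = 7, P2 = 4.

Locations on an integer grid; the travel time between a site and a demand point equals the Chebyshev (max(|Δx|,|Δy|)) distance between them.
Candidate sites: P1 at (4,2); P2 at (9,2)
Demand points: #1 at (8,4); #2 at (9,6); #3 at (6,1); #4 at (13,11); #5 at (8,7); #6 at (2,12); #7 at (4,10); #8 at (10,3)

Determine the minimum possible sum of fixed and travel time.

46

Open {P2}: assign each demand point to its cheapest open site.
  #1→P2 2, #2→P2 4, #3→P2 3, #4→P2 9, #5→P2 5, #6→P2 10, #7→P2 8, #8→P2 1
  travel time 42, fixed 4 → total 46.
Compare {P1, P2}: travel time 41 + fixed 11 = 52.
Compare {P1}: travel time 49 + fixed 7 = 56.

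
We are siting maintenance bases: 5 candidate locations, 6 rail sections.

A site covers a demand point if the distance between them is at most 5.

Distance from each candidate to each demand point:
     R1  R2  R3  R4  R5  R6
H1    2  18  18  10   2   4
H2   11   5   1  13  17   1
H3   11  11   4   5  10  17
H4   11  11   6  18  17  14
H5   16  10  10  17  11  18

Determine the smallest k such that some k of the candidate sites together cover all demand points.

Coverage sets (demand points within 5 of each site):
  H1: {R1, R5, R6}
  H2: {R2, R3, R6}
  H3: {R3, R4}
  H4: {}
  H5: {}
No 2 sites suffice: every size-2 union leaves at least one demand point uncovered.
But {H1, H2, H3} covers everything, so the minimum is 3.

3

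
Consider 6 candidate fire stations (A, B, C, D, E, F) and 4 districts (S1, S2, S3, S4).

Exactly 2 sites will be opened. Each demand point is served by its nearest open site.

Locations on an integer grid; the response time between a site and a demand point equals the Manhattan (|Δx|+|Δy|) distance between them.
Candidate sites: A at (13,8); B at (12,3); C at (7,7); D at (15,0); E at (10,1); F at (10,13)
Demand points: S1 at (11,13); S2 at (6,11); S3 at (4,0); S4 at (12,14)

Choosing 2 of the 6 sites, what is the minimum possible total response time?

17

Open {E, F}.
  S1→F 1, S2→F 6, S3→E 7, S4→F 3  ⇒ total 17.
Compare {C, F}: total 19.
Compare {B, F}: total 21.
No size-2 selection does better; minimum is 17.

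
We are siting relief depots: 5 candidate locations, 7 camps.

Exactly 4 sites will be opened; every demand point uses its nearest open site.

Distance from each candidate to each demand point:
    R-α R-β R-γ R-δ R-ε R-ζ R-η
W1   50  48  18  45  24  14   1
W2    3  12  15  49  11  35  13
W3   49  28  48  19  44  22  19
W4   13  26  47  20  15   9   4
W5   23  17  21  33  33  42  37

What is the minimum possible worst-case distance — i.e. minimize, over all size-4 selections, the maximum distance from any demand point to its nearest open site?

19

Open {W1, W2, W3, W4}.
  Farthest demand point is R-δ at distance 19 (to W3); all others are ≤ 19.
With {W1, W2, W3, W5} the worst case is 19.
With {W1, W3, W4, W5} the worst case is 19.
No size-4 selection achieves below 19.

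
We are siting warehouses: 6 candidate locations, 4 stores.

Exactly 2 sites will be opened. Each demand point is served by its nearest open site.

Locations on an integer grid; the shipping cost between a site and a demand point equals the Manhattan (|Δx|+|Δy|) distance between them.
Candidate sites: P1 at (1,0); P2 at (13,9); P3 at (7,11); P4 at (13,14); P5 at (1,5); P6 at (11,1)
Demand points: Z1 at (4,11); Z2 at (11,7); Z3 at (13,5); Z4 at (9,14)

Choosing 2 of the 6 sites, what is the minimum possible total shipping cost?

16

Open {P2, P3}.
  Z1→P3 3, Z2→P2 4, Z3→P2 4, Z4→P3 5  ⇒ total 16.
Compare {P3, P6}: total 20.
Compare {P2, P4}: total 23.
No size-2 selection does better; minimum is 16.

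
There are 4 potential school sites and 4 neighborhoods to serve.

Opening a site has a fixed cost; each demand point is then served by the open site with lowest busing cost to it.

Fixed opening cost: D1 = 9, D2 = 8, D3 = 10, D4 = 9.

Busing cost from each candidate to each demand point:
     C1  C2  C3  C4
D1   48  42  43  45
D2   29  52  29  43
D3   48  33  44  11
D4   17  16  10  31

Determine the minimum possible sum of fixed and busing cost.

73

Open {D3, D4}: assign each demand point to its cheapest open site.
  C1→D4 17, C2→D4 16, C3→D4 10, C4→D3 11
  busing cost 54, fixed 19 → total 73.
Compare {D2, D3, D4}: busing cost 54 + fixed 27 = 81.
Compare {D1, D3, D4}: busing cost 54 + fixed 28 = 82.
Compare {D4}: busing cost 74 + fixed 9 = 83.
All other subsets cost ≥ 81. Minimum total cost: 73.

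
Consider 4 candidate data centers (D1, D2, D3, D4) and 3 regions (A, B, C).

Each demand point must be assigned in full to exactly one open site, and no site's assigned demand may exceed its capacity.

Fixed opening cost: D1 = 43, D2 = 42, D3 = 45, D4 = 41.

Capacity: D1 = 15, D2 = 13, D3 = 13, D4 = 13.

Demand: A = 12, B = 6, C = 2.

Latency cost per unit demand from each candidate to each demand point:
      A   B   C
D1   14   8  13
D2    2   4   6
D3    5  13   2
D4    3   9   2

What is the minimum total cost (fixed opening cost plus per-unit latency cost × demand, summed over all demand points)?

Open {D2, D4}; cheapest assignment that respects the capacities:
  D2 (cap 13, load 8): B, C — cost 6×4 + 2×6 = 36
  D4 (cap 13, load 12): A — cost 12×3 = 36
  Shipping 72, fixed 83 → total 155.
  Any other capacity-feasible assignment to {D2, D4} ships for at least 72.
Compare {D1, D2}: its best feasible assignment gives total 183.
Compare {D2, D3}: its best feasible assignment gives total 183.
Every other set of open sites that can feasibly serve all demand totals ≥ 183 even under its best assignment. Minimum: 155.

155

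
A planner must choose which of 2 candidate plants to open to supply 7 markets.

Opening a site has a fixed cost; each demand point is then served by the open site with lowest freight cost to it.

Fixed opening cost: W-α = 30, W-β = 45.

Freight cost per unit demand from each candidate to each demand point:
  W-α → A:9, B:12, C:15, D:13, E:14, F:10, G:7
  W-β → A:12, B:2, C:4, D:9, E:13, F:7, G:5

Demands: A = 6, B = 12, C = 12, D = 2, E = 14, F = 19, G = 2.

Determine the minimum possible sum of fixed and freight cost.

532

Open {W-β}: assign each demand point to its cheapest open site.
  A→W-β 6×12=72, B→W-β 12×2=24, C→W-β 12×4=48, D→W-β 2×9=18, E→W-β 14×13=182, F→W-β 19×7=133, G→W-β 2×5=10
  freight cost 487, fixed 45 → total 532.
Compare {W-α, W-β}: freight cost 469 + fixed 75 = 544.
Compare {W-α}: freight cost 804 + fixed 30 = 834.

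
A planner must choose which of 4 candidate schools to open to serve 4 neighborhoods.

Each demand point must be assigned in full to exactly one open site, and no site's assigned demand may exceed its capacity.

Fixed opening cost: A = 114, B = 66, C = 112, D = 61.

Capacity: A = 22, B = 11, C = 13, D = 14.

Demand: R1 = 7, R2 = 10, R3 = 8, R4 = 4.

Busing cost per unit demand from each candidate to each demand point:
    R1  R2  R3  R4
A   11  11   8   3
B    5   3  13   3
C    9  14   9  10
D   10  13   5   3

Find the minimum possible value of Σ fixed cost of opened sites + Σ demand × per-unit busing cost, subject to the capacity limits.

363

Open {A, B}; cheapest assignment that respects the capacities:
  A (cap 22, load 19): R1, R3, R4 — cost 7×11 + 8×8 + 4×3 = 153
  B (cap 11, load 10): R2 — cost 10×3 = 30
  Shipping 183, fixed 180 → total 363.
  Any other capacity-feasible assignment to {A, B} ships for at least 183.
Compare {B, C, D}: its best feasible assignment gives total 384.
Compare {A, B, D}: its best feasible assignment gives total 400.
Every other set of open sites that can feasibly serve all demand totals ≥ 384 even under its best assignment. Minimum: 363.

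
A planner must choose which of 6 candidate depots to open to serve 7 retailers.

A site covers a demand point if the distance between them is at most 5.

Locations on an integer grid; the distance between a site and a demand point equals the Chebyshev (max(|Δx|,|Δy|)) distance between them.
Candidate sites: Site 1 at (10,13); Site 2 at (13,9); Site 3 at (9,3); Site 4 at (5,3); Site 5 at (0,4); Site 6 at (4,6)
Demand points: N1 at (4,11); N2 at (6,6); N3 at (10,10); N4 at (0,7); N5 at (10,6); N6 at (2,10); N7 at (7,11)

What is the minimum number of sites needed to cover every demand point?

Coverage sets (demand points within 5 of each site):
  Site 1: {N3, N7}
  Site 2: {N3, N5}
  Site 3: {N2, N5}
  Site 4: {N2, N4, N5}
  Site 5: {N4}
  Site 6: {N1, N2, N4, N6, N7}
No single site covers all 7 demand points.
But {Site 2, Site 6} covers everything, so the minimum is 2.

2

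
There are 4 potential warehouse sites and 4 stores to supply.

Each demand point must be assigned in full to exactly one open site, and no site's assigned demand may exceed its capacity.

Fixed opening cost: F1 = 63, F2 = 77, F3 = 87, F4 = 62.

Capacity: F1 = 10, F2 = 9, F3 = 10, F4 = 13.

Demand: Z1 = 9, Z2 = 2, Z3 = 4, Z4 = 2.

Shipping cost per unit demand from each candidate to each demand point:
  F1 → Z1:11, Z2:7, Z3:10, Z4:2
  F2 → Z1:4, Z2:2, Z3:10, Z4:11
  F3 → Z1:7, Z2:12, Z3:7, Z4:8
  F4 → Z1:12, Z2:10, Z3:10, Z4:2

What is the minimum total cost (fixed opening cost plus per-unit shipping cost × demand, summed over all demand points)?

234

Open {F1, F2}; cheapest assignment that respects the capacities:
  F1 (cap 10, load 8): Z2, Z3, Z4 — cost 2×7 + 4×10 + 2×2 = 58
  F2 (cap 9, load 9): Z1 — cost 9×4 = 36
  Shipping 94, fixed 140 → total 234.
  Any other capacity-feasible assignment to {F1, F2} ships for at least 94.
Compare {F2, F4}: its best feasible assignment gives total 239.
Compare {F2, F3}: its best feasible assignment gives total 268.
Every other set of open sites that can feasibly serve all demand totals ≥ 239 even under its best assignment. Minimum: 234.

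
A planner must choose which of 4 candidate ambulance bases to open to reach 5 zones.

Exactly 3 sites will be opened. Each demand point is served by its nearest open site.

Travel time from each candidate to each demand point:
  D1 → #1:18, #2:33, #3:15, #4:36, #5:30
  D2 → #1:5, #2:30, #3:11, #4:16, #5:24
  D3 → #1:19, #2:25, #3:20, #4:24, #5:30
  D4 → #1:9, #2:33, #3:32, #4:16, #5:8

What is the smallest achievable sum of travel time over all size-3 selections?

Open {D2, D3, D4}.
  #1→D2 5, #2→D3 25, #3→D2 11, #4→D2 16, #5→D4 8  ⇒ total 65.
Compare {D1, D2, D4}: total 70.
Compare {D1, D3, D4}: total 73.
No size-3 selection does better; minimum is 65.

65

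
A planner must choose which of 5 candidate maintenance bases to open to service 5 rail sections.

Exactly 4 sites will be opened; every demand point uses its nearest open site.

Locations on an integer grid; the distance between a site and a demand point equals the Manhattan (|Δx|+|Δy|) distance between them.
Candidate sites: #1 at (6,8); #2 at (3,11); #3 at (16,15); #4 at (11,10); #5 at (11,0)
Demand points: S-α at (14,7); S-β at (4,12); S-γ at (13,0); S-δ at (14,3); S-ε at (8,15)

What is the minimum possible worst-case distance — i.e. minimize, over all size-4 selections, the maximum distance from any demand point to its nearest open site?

8

Open {#1, #2, #4, #5}.
  Farthest demand point is S-ε at distance 8 (to #4); all others are ≤ 8.
With {#1, #3, #4, #5} the worst case is 8.
With {#2, #3, #4, #5} the worst case is 8.
No size-4 selection achieves below 8.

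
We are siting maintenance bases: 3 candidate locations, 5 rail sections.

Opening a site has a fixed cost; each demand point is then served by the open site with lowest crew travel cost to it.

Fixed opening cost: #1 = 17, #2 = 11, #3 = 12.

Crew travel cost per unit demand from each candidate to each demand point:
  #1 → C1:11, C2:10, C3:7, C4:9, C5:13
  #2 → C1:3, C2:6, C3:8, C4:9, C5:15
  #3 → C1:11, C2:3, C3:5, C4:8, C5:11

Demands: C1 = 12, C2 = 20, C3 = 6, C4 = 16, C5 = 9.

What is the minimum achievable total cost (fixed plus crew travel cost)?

Open {#2, #3}: assign each demand point to its cheapest open site.
  C1→#2 12×3=36, C2→#3 20×3=60, C3→#3 6×5=30, C4→#3 16×8=128, C5→#3 9×11=99
  crew travel cost 353, fixed 23 → total 376.
Compare {#1, #2, #3}: crew travel cost 353 + fixed 40 = 393.
Compare {#3}: crew travel cost 449 + fixed 12 = 461.
Compare {#1, #3}: crew travel cost 449 + fixed 29 = 478.
All other subsets cost ≥ 393. Minimum total cost: 376.

376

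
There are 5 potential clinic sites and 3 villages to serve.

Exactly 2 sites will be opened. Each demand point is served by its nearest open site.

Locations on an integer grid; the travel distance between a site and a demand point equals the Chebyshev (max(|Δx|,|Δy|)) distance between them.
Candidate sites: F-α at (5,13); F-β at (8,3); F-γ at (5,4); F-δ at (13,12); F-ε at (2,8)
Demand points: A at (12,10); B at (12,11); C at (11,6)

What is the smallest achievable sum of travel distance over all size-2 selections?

6

Open {F-β, F-δ}.
  A→F-δ 2, B→F-δ 1, C→F-β 3  ⇒ total 6.
Compare {F-α, F-δ}: total 9.
Compare {F-γ, F-δ}: total 9.
No size-2 selection does better; minimum is 6.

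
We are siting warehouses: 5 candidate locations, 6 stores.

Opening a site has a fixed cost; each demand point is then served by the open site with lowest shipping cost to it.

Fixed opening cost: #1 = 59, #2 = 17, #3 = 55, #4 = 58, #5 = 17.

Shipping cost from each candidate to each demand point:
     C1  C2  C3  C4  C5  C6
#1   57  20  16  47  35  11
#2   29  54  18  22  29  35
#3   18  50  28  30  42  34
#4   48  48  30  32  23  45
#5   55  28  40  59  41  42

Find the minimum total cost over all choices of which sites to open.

195

Open {#2, #5}: assign each demand point to its cheapest open site.
  C1→#2 29, C2→#5 28, C3→#2 18, C4→#2 22, C5→#2 29, C6→#2 35
  shipping cost 161, fixed 34 → total 195.
Compare {#1, #2}: shipping cost 127 + fixed 76 = 203.
Compare {#2}: shipping cost 187 + fixed 17 = 204.
Compare {#1, #2, #5}: shipping cost 127 + fixed 93 = 220.
All other subsets cost ≥ 203. Minimum total cost: 195.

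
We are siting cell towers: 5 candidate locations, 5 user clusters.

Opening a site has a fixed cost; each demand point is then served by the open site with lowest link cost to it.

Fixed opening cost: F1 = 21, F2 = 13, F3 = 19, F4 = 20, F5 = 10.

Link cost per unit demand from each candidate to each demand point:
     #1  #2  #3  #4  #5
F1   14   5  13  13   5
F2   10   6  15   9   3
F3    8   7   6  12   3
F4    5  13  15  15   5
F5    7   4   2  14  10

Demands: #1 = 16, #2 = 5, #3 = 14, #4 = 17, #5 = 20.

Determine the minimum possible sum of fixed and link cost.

384

Open {F2, F4, F5}: assign each demand point to its cheapest open site.
  #1→F4 16×5=80, #2→F5 5×4=20, #3→F5 14×2=28, #4→F2 17×9=153, #5→F2 20×3=60
  link cost 341, fixed 43 → total 384.
Compare {F2, F5}: link cost 373 + fixed 23 = 396.
Compare {F2, F3, F4, F5}: link cost 341 + fixed 62 = 403.
Compare {F1, F2, F4, F5}: link cost 341 + fixed 64 = 405.
All other subsets cost ≥ 396. Minimum total cost: 384.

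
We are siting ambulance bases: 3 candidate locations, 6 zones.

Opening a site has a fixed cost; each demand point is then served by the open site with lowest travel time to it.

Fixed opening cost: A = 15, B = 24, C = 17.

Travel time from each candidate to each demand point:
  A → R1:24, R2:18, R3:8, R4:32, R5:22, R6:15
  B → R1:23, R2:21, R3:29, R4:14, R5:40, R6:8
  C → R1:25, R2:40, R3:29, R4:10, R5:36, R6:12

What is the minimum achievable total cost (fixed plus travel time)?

Open {A, C}: assign each demand point to its cheapest open site.
  R1→A 24, R2→A 18, R3→A 8, R4→C 10, R5→A 22, R6→C 12
  travel time 94, fixed 32 → total 126.
Compare {A, B}: travel time 93 + fixed 39 = 132.
Compare {A}: travel time 119 + fixed 15 = 134.
Compare {A, B, C}: travel time 89 + fixed 56 = 145.
All other subsets cost ≥ 132. Minimum total cost: 126.

126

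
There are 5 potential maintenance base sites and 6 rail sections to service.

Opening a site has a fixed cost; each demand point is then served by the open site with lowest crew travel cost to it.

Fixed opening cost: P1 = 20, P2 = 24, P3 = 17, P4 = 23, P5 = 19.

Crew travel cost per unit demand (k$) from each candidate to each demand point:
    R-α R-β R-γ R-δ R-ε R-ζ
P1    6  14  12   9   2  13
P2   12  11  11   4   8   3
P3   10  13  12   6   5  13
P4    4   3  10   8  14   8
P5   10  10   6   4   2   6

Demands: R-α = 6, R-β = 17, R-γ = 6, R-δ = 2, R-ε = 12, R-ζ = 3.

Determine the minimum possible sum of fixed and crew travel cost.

203

Open {P4, P5}: assign each demand point to its cheapest open site.
  R-α→P4 6×4=24, R-β→P4 17×3=51, R-γ→P5 6×6=36, R-δ→P5 2×4=8, R-ε→P5 12×2=24, R-ζ→P5 3×6=18
  crew travel cost 161, fixed 42 → total 203.
Compare {P2, P4, P5}: crew travel cost 152 + fixed 66 = 218.
Compare {P3, P4, P5}: crew travel cost 161 + fixed 59 = 220.
Compare {P1, P4, P5}: crew travel cost 161 + fixed 62 = 223.
All other subsets cost ≥ 218. Minimum total cost: 203.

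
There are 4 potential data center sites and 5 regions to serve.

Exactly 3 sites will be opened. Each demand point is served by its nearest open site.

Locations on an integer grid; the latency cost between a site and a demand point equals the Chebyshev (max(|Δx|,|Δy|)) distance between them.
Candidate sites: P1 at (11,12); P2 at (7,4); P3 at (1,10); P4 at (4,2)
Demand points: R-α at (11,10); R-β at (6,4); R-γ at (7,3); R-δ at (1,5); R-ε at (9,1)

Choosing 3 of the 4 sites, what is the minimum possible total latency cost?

Open {P1, P2, P4}.
  R-α→P1 2, R-β→P2 1, R-γ→P2 1, R-δ→P4 3, R-ε→P2 3  ⇒ total 10.
Compare {P1, P2, P3}: total 12.
Compare {P2, P3, P4}: total 14.
No size-3 selection does better; minimum is 10.

10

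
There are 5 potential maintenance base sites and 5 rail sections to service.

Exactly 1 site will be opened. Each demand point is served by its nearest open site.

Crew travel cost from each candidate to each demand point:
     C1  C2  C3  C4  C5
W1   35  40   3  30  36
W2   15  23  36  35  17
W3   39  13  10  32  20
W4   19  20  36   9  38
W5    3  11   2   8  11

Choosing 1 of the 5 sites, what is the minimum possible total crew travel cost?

35

Open {W5}.
  C1→W5 3, C2→W5 11, C3→W5 2, C4→W5 8, C5→W5 11  ⇒ total 35.
Compare {W3}: total 114.
Compare {W4}: total 122.
No size-1 selection does better; minimum is 35.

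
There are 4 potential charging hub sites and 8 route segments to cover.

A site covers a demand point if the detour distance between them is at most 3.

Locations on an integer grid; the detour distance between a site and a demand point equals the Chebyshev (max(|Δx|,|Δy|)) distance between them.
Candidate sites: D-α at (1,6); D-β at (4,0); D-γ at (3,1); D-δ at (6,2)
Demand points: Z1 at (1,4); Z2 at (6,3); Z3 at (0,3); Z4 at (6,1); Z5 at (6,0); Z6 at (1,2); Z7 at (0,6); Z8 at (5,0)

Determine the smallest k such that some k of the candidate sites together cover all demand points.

Coverage sets (demand points within 3 of each site):
  D-α: {Z1, Z3, Z7}
  D-β: {Z2, Z4, Z5, Z6, Z8}
  D-γ: {Z1, Z2, Z3, Z4, Z5, Z6, Z8}
  D-δ: {Z2, Z4, Z5, Z8}
No single site covers all 8 demand points.
But {D-α, D-β} covers everything, so the minimum is 2.

2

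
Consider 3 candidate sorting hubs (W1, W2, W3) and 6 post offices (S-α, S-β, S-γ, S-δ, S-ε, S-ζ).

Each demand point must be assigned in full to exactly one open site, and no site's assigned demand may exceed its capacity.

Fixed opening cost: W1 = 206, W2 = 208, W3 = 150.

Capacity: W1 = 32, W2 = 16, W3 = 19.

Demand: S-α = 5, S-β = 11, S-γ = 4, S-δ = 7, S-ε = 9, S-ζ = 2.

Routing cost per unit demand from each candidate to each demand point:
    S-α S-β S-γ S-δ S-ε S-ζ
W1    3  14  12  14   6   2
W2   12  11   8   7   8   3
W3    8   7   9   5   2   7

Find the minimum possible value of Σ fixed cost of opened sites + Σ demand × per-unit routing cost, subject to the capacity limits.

Open {W1, W3}; cheapest assignment that respects the capacities:
  W1 (cap 32, load 20): S-α, S-γ, S-ε, S-ζ — cost 5×3 + 4×12 + 9×6 + 2×2 = 121
  W3 (cap 19, load 18): S-β, S-δ — cost 11×7 + 7×5 = 112
  Shipping 233, fixed 356 → total 589.
  Any other capacity-feasible assignment to {W1, W3} ships for at least 233.
Compare {W1, W2}: its best feasible assignment gives total 722.
Compare {W1, W2, W3}: its best feasible assignment gives total 781.
Every other set of open sites that can feasibly serve all demand totals ≥ 722 even under its best assignment. Minimum: 589.

589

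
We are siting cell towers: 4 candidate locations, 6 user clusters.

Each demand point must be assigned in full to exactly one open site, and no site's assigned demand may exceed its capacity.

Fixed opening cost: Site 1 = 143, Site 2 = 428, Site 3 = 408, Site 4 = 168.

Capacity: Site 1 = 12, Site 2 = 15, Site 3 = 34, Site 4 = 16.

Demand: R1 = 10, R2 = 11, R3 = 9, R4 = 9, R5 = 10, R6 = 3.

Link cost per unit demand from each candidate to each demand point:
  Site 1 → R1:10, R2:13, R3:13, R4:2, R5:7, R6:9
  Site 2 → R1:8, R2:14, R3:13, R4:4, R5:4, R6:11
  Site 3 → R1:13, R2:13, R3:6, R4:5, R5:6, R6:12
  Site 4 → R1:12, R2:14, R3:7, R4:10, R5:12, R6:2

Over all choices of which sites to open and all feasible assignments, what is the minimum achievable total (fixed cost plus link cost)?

1120

Open {Site 1, Site 3, Site 4}; cheapest assignment that respects the capacities:
  Site 1 (cap 12, load 9): R4 — cost 9×2 = 18
  Site 3 (cap 34, load 30): R2, R3, R5 — cost 11×13 + 9×6 + 10×6 = 257
  Site 4 (cap 16, load 13): R1, R6 — cost 10×12 + 3×2 = 126
  Shipping 401, fixed 719 → total 1120.
  Any other capacity-feasible assignment to {Site 1, Site 3, Site 4} ships for at least 401.
Compare {Site 1, Site 2, Site 3}: its best feasible assignment gives total 1361.
Compare {Site 2, Site 3, Site 4}: its best feasible assignment gives total 1401.
Every other set of open sites that can feasibly serve all demand totals ≥ 1361 even under its best assignment. Minimum: 1120.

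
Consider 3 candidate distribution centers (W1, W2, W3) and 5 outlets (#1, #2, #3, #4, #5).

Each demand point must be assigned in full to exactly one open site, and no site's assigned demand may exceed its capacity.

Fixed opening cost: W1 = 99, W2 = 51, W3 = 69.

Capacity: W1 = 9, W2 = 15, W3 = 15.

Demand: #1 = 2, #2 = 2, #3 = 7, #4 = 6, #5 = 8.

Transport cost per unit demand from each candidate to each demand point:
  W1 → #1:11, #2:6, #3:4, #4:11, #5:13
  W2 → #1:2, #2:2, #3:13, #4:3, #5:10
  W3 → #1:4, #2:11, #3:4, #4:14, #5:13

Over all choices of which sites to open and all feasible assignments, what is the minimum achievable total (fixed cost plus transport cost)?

Open {W2, W3}; cheapest assignment that respects the capacities:
  W2 (cap 15, load 14): #4, #5 — cost 6×3 + 8×10 = 98
  W3 (cap 15, load 11): #1, #2, #3 — cost 2×4 + 2×11 + 7×4 = 58
  Shipping 156, fixed 120 → total 276.
  Any other capacity-feasible assignment to {W2, W3} ships for at least 156.
Compare {W1, W2, W3}: its best feasible assignment gives total 365.
Every other set of open sites that can feasibly serve all demand totals ≥ 365 even under its best assignment. Minimum: 276.

276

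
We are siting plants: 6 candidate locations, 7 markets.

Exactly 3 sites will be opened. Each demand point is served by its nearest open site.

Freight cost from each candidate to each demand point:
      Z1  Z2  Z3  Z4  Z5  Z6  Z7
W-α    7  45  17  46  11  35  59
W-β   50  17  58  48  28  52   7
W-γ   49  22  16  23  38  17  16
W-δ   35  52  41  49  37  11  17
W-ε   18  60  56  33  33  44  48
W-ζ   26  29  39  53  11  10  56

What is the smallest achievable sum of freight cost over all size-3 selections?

98

Open {W-α, W-β, W-γ}.
  Z1→W-α 7, Z2→W-β 17, Z3→W-γ 16, Z4→W-γ 23, Z5→W-α 11, Z6→W-γ 17, Z7→W-β 7  ⇒ total 98.
Compare {W-α, W-γ, W-ζ}: total 105.
Compare {W-α, W-γ, W-δ}: total 106.
No size-3 selection does better; minimum is 98.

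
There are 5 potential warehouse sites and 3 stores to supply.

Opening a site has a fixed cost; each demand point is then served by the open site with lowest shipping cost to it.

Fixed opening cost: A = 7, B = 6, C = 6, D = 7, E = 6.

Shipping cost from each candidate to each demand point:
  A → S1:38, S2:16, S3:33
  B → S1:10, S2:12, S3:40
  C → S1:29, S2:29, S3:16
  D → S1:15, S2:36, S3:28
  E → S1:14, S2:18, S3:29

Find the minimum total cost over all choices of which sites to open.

Open {B, C}: assign each demand point to its cheapest open site.
  S1→B 10, S2→B 12, S3→C 16
  shipping cost 38, fixed 12 → total 50.
Compare {B, C, E}: shipping cost 38 + fixed 18 = 56.
Compare {A, B, C}: shipping cost 38 + fixed 19 = 57.
Compare {B, C, D}: shipping cost 38 + fixed 19 = 57.
All other subsets cost ≥ 56. Minimum total cost: 50.

50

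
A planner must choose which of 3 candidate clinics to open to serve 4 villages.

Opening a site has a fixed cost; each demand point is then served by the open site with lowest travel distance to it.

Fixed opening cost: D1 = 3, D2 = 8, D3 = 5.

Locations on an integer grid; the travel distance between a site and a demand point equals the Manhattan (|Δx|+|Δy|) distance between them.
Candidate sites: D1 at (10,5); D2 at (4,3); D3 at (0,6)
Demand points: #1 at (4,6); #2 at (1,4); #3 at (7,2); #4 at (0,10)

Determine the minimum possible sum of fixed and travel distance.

25

Open {D1, D3}: assign each demand point to its cheapest open site.
  #1→D3 4, #2→D3 3, #3→D1 6, #4→D3 4
  travel distance 17, fixed 8 → total 25.
Compare {D3}: travel distance 22 + fixed 5 = 27.
Compare {D2, D3}: travel distance 14 + fixed 13 = 27.
Compare {D2}: travel distance 22 + fixed 8 = 30.
All other subsets cost ≥ 27. Minimum total cost: 25.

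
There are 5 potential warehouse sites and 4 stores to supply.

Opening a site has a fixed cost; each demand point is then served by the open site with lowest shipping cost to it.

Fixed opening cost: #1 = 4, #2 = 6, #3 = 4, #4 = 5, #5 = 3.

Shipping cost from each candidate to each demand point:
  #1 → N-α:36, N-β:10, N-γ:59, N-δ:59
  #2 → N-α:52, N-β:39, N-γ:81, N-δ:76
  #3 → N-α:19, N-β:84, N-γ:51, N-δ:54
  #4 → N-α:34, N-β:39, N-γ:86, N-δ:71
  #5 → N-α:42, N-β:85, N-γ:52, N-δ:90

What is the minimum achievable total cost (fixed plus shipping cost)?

142

Open {#1, #3}: assign each demand point to its cheapest open site.
  N-α→#3 19, N-β→#1 10, N-γ→#3 51, N-δ→#3 54
  shipping cost 134, fixed 8 → total 142.
Compare {#1, #3, #5}: shipping cost 134 + fixed 11 = 145.
Compare {#1, #3, #4}: shipping cost 134 + fixed 13 = 147.
Compare {#1, #2, #3}: shipping cost 134 + fixed 14 = 148.
All other subsets cost ≥ 145. Minimum total cost: 142.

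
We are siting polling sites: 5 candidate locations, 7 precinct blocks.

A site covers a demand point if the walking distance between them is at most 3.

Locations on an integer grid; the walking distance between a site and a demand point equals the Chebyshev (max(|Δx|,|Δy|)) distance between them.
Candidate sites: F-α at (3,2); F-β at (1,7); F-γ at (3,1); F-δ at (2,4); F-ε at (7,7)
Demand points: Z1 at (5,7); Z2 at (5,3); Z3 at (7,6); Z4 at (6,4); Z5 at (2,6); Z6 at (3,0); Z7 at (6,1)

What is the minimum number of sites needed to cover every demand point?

3

Coverage sets (demand points within 3 of each site):
  F-α: {Z2, Z4, Z6, Z7}
  F-β: {Z5}
  F-γ: {Z2, Z4, Z6, Z7}
  F-δ: {Z1, Z2, Z5}
  F-ε: {Z1, Z3, Z4}
No 2 sites suffice: every size-2 union leaves at least one demand point uncovered.
But {F-α, F-β, F-ε} covers everything, so the minimum is 3.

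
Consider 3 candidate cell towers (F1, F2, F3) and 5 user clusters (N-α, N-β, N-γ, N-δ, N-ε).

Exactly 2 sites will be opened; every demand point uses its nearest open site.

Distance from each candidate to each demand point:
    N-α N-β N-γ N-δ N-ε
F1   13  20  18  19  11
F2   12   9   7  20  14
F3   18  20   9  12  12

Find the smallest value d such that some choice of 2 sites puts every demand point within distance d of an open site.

12

Open {F2, F3}.
  Farthest demand point is N-α at distance 12 (to F2); all others are ≤ 12.
With {F1, F2} the worst case is 19.
With {F1, F3} the worst case is 20.
No size-2 selection achieves below 12.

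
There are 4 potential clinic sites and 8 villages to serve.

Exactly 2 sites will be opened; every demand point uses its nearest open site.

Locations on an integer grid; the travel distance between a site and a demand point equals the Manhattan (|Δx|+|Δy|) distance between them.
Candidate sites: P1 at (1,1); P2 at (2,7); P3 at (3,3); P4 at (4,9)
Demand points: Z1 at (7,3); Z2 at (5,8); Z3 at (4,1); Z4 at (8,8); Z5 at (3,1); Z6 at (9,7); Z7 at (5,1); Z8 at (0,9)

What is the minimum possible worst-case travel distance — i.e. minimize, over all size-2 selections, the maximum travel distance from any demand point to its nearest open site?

7

Open {P2, P3}.
  Farthest demand point is Z4 at travel distance 7 (to P2); all others are ≤ 7.
With {P3, P4} the worst case is 7.
With {P1, P2} the worst case is 8.
No size-2 selection achieves below 7.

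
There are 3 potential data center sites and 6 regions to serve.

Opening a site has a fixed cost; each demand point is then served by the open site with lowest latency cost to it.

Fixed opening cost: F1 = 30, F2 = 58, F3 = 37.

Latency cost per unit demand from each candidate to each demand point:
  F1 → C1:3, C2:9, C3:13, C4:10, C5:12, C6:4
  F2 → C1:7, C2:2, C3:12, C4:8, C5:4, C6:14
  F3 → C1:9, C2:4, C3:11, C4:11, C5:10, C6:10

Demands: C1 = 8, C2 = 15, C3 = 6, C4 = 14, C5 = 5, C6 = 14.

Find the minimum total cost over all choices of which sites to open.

Open {F1, F2}: assign each demand point to its cheapest open site.
  C1→F1 8×3=24, C2→F2 15×2=30, C3→F2 6×12=72, C4→F2 14×8=112, C5→F2 5×4=20, C6→F1 14×4=56
  latency cost 314, fixed 88 → total 402.
Compare {F1, F2, F3}: latency cost 308 + fixed 125 = 433.
Compare {F1, F3}: latency cost 396 + fixed 67 = 463.
Compare {F2, F3}: latency cost 424 + fixed 95 = 519.
All other subsets cost ≥ 433. Minimum total cost: 402.

402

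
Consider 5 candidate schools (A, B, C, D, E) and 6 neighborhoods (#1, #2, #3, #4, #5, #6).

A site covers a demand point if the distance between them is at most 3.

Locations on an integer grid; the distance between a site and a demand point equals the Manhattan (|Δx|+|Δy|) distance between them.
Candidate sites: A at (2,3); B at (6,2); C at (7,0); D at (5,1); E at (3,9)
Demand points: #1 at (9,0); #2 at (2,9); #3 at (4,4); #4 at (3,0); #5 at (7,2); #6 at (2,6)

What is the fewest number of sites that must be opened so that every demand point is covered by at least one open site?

Coverage sets (demand points within 3 of each site):
  A: {#3, #6}
  B: {#5}
  C: {#1, #5}
  D: {#4, #5}
  E: {#2}
No 3 sites suffice: every size-3 union leaves at least one demand point uncovered.
But {A, C, D, E} covers everything, so the minimum is 4.

4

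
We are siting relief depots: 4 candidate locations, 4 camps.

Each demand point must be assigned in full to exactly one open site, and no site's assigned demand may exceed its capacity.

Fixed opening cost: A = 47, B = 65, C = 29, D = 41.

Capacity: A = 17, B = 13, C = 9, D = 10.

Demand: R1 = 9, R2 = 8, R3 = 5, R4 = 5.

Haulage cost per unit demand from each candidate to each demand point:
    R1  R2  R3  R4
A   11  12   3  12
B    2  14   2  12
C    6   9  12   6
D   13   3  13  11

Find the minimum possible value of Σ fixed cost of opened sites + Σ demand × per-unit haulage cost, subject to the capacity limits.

Open {A, B, C, D}; cheapest assignment that respects the capacities:
  A (cap 17, load 5): R3 — cost 5×3 = 15
  B (cap 13, load 9): R1 — cost 9×2 = 18
  C (cap 9, load 5): R4 — cost 5×6 = 30
  D (cap 10, load 8): R2 — cost 8×3 = 24
  Shipping 87, fixed 182 → total 269.
  Any other capacity-feasible assignment to {A, B, C, D} ships for at least 87.
Compare {A, B, D}: its best feasible assignment gives total 270.
Compare {A, C, D}: its best feasible assignment gives total 270.
Every other set of open sites that can feasibly serve all demand totals ≥ 270 even under its best assignment. Minimum: 269.

269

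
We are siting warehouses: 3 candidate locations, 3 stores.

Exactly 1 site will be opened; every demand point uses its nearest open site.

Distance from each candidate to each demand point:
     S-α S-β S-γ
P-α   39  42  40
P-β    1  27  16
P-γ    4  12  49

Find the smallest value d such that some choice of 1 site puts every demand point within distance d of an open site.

Open {P-β}.
  Farthest demand point is S-β at distance 27 (to P-β); all others are ≤ 27.
With {P-α} the worst case is 42.
With {P-γ} the worst case is 49.
No size-1 selection achieves below 27.

27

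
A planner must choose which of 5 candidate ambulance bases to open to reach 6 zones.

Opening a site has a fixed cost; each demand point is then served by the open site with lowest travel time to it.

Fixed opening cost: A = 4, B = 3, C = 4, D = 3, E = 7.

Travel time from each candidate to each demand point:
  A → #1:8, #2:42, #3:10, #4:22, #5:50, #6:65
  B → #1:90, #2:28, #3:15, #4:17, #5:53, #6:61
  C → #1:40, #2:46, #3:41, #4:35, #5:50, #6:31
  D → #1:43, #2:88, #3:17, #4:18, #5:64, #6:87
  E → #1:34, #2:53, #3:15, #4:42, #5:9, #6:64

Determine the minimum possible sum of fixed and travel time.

121

Open {A, B, C, E}: assign each demand point to its cheapest open site.
  #1→A 8, #2→B 28, #3→A 10, #4→B 17, #5→E 9, #6→C 31
  travel time 103, fixed 18 → total 121.
Compare {A, B, C, D, E}: travel time 103 + fixed 21 = 124.
Compare {A, C, D, E}: travel time 118 + fixed 18 = 136.
Compare {A, C, E}: travel time 122 + fixed 15 = 137.
All other subsets cost ≥ 124. Minimum total cost: 121.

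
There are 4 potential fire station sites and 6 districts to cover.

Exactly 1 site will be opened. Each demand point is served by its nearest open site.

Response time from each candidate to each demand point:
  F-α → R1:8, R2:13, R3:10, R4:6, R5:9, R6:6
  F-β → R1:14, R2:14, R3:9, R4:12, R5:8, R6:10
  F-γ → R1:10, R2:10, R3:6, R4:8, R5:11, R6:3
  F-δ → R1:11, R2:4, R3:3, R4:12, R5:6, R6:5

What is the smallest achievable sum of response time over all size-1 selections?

Open {F-δ}.
  R1→F-δ 11, R2→F-δ 4, R3→F-δ 3, R4→F-δ 12, R5→F-δ 6, R6→F-δ 5  ⇒ total 41.
Compare {F-γ}: total 48.
Compare {F-α}: total 52.
No size-1 selection does better; minimum is 41.

41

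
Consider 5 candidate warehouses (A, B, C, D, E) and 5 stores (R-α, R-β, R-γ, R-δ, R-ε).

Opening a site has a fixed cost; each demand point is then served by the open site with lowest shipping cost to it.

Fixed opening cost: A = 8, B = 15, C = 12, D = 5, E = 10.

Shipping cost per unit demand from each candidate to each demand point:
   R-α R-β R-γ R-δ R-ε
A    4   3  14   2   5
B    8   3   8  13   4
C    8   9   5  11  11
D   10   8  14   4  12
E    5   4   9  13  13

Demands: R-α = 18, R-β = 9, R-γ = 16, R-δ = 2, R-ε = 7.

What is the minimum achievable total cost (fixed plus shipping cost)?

238

Open {A, C}: assign each demand point to its cheapest open site.
  R-α→A 18×4=72, R-β→A 9×3=27, R-γ→C 16×5=80, R-δ→A 2×2=4, R-ε→A 7×5=35
  shipping cost 218, fixed 20 → total 238.
Compare {A, C, D}: shipping cost 218 + fixed 25 = 243.
Compare {A, B, C}: shipping cost 211 + fixed 35 = 246.
Compare {A, C, E}: shipping cost 218 + fixed 30 = 248.
All other subsets cost ≥ 243. Minimum total cost: 238.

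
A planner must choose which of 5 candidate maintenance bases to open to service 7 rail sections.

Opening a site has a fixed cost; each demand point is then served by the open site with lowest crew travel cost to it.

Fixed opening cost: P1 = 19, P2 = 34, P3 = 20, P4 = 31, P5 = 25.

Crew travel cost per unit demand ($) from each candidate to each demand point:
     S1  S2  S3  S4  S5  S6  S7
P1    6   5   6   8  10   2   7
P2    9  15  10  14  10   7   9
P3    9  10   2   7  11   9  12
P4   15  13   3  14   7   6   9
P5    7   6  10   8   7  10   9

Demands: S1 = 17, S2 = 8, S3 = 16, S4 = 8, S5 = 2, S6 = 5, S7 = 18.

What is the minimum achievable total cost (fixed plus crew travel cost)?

Open {P1, P3}: assign each demand point to its cheapest open site.
  S1→P1 17×6=102, S2→P1 8×5=40, S3→P3 16×2=32, S4→P3 8×7=56, S5→P1 2×10=20, S6→P1 5×2=10, S7→P1 18×7=126
  crew travel cost 386, fixed 39 → total 425.
Compare {P1, P3, P5}: crew travel cost 380 + fixed 64 = 444.
Compare {P1, P3, P4}: crew travel cost 380 + fixed 70 = 450.
Compare {P1, P4}: crew travel cost 404 + fixed 50 = 454.
All other subsets cost ≥ 444. Minimum total cost: 425.

425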